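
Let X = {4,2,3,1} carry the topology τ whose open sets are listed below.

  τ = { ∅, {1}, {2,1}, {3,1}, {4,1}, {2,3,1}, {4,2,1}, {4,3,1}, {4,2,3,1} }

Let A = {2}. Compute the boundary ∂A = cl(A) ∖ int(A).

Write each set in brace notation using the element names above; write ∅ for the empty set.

{2}

open subsets of A: ∅; so int(A) = ∅
closure: X∖int(X∖A) = X∖{4,3,1} = {2}
∂A = {2} minus ∅ = {2}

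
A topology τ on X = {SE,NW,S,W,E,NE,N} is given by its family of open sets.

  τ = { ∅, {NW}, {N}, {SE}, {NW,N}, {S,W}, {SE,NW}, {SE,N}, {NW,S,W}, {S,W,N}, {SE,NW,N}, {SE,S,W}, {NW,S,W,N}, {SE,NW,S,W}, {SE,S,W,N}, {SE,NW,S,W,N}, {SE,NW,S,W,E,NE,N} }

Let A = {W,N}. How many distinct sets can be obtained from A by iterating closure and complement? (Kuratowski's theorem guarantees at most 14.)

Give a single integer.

cl via duality: int({SE,NW,S,E,NE}) = {SE,NW}, so X∖{SE,NW} = {S,W,E,NE,N}
Write k for closure, c for complement:
  1. A     = {W,N}
  2. kA    = {S,W,E,NE,N}
  3. cA    = {SE,NW,S,E,NE}
  4. ckA   = {SE,NW}
  5. kcA   = {SE,NW,S,W,E,NE}
  6. kckA  = {SE,NW,E,NE}
  7. ckcA  = {N}
  8. ckckA = {S,W,N}
  9. kckcA = {E,NE,N}
  10. ckckcA = {SE,NW,S,W}
applying k or c yields no new set

10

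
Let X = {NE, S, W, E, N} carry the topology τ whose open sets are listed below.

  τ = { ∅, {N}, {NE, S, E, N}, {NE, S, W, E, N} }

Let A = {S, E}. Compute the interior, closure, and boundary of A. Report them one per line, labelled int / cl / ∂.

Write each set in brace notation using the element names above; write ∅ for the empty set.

int(A) = ∅
cl(A)  = {NE, S, W, E}
∂A     = {NE, S, W, E}

open subsets of A: ∅; so int(A) = ∅
closure: X∖int(X∖A) = X∖{N} = {NE, S, W, E}
∂A = {NE, S, W, E} minus ∅ = {NE, S, W, E}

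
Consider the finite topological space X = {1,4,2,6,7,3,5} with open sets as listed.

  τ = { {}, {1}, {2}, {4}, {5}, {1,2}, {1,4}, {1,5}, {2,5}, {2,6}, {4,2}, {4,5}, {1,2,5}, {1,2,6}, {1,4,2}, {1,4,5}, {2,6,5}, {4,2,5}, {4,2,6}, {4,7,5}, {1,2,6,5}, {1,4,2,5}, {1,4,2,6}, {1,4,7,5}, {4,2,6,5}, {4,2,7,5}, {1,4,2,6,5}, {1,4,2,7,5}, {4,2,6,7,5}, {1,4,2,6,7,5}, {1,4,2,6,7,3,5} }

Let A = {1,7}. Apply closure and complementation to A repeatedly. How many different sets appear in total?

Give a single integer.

8

closure: X∖int(X∖A) = X∖{4,2,6,5} = {1,7,3}
Let k=closure and c=complement:
  1. A     = {1,7}
  2. kA    = {1,7,3}
  3. cA    = {4,2,6,3,5}
  4. ckA   = {4,2,6,5}
  5. kcA   = {4,2,6,7,3,5}
  6. ckcA  = {1}
  7. kckcA = {1,3}
  8. ckckcA = {4,2,6,7,5}
— saturated at 8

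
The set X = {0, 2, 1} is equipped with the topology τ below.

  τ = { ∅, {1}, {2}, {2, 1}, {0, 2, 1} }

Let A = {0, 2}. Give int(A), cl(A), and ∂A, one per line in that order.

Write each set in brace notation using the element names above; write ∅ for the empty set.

int(A) = {2}
cl(A)  = {0, 2}
∂A     = {0}

U open, U⊆A: ∅, {2}. int(A) = ⋃ = {2}
X∖A={1}, int(X∖A)={1}, hence cl(A)={0, 2}
∂A: remove int from cl → {0}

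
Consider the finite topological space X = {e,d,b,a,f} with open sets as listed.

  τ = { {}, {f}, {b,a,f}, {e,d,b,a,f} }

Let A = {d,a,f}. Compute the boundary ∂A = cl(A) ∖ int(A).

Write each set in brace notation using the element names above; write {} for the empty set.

open subsets of A: {}, {f}; so int(A) = {f}
closure: X∖int(X∖A) = X∖{} = {e,d,b,a,f}
∂A = {e,d,b,a,f} minus {f} = {e,d,b,a}

{e,d,b,a}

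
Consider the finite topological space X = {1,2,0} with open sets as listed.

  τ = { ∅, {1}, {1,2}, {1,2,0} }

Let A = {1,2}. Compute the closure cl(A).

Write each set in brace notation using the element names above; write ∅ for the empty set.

complement {0}; its interior ∅; cl(A) = X∖∅ = {1,2,0}

{1,2,0}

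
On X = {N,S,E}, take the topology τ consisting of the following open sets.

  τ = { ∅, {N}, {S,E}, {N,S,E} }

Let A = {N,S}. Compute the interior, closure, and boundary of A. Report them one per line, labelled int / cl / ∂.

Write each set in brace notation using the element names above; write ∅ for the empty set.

int(A) = {N}
cl(A)  = {N,S,E}
∂A     = {S,E}

interior: largest open inside A is {N} (from ∅, {N})
cl via duality: int({E}) = ∅, so X∖∅ = {N,S,E}
cl∖int = {S,E}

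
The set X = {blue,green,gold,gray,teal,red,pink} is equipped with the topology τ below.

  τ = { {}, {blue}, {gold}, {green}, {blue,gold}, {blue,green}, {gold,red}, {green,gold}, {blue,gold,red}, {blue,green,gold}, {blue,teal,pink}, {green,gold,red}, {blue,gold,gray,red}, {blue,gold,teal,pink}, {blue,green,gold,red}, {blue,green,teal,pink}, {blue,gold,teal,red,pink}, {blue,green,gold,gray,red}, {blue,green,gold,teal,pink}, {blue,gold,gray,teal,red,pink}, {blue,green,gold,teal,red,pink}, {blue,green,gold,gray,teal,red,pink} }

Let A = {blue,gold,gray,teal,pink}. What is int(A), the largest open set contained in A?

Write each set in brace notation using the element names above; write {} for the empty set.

{blue,gold,teal,pink}

open subsets of A: {}, {gold}, {blue}, {blue,gold}, {blue,teal,pink}, {blue,gold,teal,pink}; so int(A) = {blue,gold,teal,pink}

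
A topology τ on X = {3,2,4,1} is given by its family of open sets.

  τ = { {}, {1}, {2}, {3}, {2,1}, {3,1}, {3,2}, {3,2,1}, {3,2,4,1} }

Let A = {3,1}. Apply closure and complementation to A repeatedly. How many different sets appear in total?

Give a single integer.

complement {2,4}; its interior {2}; cl(A) = X∖{2} = {3,4,1}
With k = closure, c = complement:
  1. A     = {3,1}
  2. kA    = {3,4,1}
  3. cA    = {2,4}
  4. ckA   = {2}
k, c of each give nothing new

4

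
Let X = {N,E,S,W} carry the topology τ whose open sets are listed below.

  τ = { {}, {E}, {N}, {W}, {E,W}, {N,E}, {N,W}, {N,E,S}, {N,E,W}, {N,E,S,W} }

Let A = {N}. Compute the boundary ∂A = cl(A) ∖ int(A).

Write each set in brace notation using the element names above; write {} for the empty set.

{S}

interior: largest open inside A is {N} (from {}, {N})
cl via duality: int({E,S,W}) = {E,W}, so X∖{E,W} = {N,S}
cl∖int = {S}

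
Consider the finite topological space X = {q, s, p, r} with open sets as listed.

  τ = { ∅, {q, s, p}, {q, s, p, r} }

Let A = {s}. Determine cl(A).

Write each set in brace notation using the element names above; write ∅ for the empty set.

{q, s, p, r}

cl via duality: int({q, p, r}) = ∅, so X∖∅ = {q, s, p, r}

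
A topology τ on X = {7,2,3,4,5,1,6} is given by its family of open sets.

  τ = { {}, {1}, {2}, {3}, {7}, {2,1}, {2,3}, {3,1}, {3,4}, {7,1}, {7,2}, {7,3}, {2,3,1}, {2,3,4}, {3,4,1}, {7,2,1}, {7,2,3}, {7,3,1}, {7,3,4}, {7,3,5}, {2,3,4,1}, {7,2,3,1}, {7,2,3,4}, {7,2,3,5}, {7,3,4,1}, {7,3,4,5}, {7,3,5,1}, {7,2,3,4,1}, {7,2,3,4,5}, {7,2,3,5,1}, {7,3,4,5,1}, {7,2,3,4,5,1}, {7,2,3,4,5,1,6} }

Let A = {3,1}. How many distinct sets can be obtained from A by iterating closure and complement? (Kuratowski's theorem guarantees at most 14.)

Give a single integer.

6

complement {7,2,4,5,6}; its interior {7,2}; cl(A) = X∖{7,2} = {3,4,5,1,6}
With k = closure, c = complement:
  1. A     = {3,1}
  2. kA    = {3,4,5,1,6}
  3. cA    = {7,2,4,5,6}
  4. ckA   = {7,2}
  5. kckA  = {7,2,5,6}
  6. ckckA = {3,4,1}
k, c of each give nothing new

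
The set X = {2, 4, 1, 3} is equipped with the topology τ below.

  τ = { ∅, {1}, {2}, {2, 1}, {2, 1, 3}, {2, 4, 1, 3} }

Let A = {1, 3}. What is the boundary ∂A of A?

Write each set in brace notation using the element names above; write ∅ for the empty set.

{4, 3}

U open, U⊆A: ∅, {1}. int(A) = ⋃ = {1}
X∖A={2, 4}, int(X∖A)={2}, hence cl(A)={4, 1, 3}
∂A: remove int from cl → {4, 3}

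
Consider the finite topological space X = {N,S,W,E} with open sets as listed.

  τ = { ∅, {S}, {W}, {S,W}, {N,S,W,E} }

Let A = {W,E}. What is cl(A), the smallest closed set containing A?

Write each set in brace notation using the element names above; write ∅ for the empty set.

{N,W,E}

closure: X∖int(X∖A) = X∖{S} = {N,W,E}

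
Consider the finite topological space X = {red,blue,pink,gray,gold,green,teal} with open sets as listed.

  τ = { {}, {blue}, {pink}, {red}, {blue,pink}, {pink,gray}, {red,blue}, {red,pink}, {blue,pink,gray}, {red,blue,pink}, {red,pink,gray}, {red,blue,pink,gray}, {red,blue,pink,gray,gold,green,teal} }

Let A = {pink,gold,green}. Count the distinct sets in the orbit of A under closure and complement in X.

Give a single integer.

X∖A={red,blue,gray,teal}, int(X∖A)={red,blue}, hence cl(A)={pink,gray,gold,green,teal}
Orbit (k=closure, c=complement):
  1. A     = {pink,gold,green}
  2. kA    = {pink,gray,gold,green,teal}
  3. cA    = {red,blue,gray,teal}
  4. ckA   = {red,blue}
  5. kcA   = {red,blue,gray,gold,green,teal}
  6. kckA  = {red,blue,gold,green,teal}
  7. ckcA  = {pink}
  8. ckckA = {pink,gray}
(closed under both — stop)

8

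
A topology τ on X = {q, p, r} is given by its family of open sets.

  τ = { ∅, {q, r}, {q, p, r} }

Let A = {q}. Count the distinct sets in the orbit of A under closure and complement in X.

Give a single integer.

cl via duality: int({p, r}) = ∅, so X∖∅ = {q, p, r}
Write k for closure, c for complement:
  1. A     = {q}
  2. kA    = {q, p, r}
  3. cA    = {p, r}
  4. ckA   = ∅
applying k or c yields no new set

4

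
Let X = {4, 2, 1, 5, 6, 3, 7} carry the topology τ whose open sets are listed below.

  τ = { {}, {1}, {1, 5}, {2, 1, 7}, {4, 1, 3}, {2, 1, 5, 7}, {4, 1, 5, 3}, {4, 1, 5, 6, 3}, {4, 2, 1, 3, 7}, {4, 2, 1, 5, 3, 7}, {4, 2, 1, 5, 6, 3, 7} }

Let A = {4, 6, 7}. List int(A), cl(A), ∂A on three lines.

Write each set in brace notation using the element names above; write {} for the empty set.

int(A) = {}
cl(A)  = {4, 2, 6, 3, 7}
∂A     = {4, 2, 6, 3, 7}

interior: largest open inside A is {} (from {})
cl via duality: int({2, 1, 5, 3}) = {1, 5}, so X∖{1, 5} = {4, 2, 6, 3, 7}
cl∖int = {4, 2, 6, 3, 7}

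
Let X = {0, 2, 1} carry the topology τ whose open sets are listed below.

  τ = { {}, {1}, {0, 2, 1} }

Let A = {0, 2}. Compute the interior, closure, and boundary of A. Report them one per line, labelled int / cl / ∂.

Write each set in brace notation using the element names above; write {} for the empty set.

int(A) = {}
cl(A)  = {0, 2}
∂A     = {0, 2}

opens ⊆ A: {}; union → int = {}
complement {1}; its interior {1}; cl(A) = X∖{1} = {0, 2}
boundary = {0, 2} ∖ {} = {0, 2}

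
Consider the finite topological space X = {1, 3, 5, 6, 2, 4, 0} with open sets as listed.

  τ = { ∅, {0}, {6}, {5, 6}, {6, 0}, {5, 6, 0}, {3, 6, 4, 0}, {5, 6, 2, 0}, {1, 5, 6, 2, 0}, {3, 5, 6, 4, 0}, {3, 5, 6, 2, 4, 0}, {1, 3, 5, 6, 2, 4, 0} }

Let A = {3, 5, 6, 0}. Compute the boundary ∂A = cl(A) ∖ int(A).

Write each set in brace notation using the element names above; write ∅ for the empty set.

{1, 3, 2, 4}

opens ⊆ A: ∅, {0}, {6}, {5, 6}, {6, 0}, {5, 6, 0}; union → int = {5, 6, 0}
complement {1, 2, 4}; its interior ∅; cl(A) = X∖∅ = {1, 3, 5, 6, 2, 4, 0}
boundary = {1, 3, 5, 6, 2, 4, 0} ∖ {5, 6, 0} = {1, 3, 2, 4}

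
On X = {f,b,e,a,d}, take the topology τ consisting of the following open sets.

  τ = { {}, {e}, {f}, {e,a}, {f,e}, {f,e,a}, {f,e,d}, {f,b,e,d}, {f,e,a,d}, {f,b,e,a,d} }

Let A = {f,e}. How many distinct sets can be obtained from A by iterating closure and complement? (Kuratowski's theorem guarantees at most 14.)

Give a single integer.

X∖A={b,a,d}, int(X∖A)={}, hence cl(A)={f,b,e,a,d}
Orbit (k=closure, c=complement):
  1. A     = {f,e}
  2. kA    = {f,b,e,a,d}
  3. cA    = {b,a,d}
  4. ckA   = {}
(closed under both — stop)

4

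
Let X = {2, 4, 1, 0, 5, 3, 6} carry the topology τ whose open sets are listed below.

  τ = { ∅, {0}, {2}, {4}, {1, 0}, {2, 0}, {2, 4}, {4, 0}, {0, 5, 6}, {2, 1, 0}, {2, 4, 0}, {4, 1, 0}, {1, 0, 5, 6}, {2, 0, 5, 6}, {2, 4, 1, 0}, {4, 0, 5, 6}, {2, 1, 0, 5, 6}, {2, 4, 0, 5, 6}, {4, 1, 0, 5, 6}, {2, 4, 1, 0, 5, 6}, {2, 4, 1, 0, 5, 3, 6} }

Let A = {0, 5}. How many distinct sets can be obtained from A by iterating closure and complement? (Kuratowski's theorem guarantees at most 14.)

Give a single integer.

X∖A={2, 4, 1, 3, 6}, int(X∖A)={2, 4}, hence cl(A)={1, 0, 5, 3, 6}
Orbit (k=closure, c=complement):
  1. A     = {0, 5}
  2. kA    = {1, 0, 5, 3, 6}
  3. cA    = {2, 4, 1, 3, 6}
  4. ckA   = {2, 4}
  5. kcA   = {2, 4, 1, 5, 3, 6}
  6. kckA  = {2, 4, 3}
  7. ckcA  = {0}
  8. ckckA = {1, 0, 5, 6}
(closed under both — stop)

8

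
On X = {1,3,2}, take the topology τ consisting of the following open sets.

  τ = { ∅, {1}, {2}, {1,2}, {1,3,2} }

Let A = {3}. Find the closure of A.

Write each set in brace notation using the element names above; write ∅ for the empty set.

closure: X∖int(X∖A) = X∖{1,2} = {3}

{3}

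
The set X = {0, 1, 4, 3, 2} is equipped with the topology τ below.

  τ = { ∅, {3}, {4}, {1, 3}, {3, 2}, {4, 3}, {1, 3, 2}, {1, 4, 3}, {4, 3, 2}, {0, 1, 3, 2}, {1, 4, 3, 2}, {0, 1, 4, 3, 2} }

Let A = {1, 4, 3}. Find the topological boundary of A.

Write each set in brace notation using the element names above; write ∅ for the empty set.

{0, 2}

interior: largest open inside A is {1, 4, 3} (from ∅, {4}, {3}, {4, 3}, {1, 3}, {1, 4, 3})
cl via duality: int({0, 2}) = ∅, so X∖∅ = {0, 1, 4, 3, 2}
cl∖int = {0, 2}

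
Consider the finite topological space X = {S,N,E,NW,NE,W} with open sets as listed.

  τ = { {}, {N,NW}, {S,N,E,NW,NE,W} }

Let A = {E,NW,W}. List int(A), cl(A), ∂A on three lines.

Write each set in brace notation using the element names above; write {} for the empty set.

int(A) = {}
cl(A)  = {S,N,E,NW,NE,W}
∂A     = {S,N,E,NW,NE,W}

open subsets of A: {}; so int(A) = {}
closure: X∖int(X∖A) = X∖{} = {S,N,E,NW,NE,W}
∂A = {S,N,E,NW,NE,W} minus {} = {S,N,E,NW,NE,W}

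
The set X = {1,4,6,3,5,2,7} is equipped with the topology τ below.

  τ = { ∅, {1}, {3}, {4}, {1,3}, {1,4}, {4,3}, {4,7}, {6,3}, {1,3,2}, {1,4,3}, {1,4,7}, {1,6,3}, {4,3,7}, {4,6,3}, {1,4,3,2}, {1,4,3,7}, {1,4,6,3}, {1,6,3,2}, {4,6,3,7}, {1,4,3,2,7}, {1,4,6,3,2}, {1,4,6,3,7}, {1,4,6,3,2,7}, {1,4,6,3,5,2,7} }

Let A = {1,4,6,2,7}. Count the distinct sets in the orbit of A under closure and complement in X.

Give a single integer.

8

X∖A={3,5}, int(X∖A)={3}, hence cl(A)={1,4,6,5,2,7}
Orbit (k=closure, c=complement):
  1. A     = {1,4,6,2,7}
  2. kA    = {1,4,6,5,2,7}
  3. cA    = {3,5}
  4. ckA   = {3}
  5. kcA   = {6,3,5,2}
  6. ckcA  = {1,4,7}
  7. kckcA = {1,4,5,2,7}
  8. ckckcA = {6,3}
(closed under both — stop)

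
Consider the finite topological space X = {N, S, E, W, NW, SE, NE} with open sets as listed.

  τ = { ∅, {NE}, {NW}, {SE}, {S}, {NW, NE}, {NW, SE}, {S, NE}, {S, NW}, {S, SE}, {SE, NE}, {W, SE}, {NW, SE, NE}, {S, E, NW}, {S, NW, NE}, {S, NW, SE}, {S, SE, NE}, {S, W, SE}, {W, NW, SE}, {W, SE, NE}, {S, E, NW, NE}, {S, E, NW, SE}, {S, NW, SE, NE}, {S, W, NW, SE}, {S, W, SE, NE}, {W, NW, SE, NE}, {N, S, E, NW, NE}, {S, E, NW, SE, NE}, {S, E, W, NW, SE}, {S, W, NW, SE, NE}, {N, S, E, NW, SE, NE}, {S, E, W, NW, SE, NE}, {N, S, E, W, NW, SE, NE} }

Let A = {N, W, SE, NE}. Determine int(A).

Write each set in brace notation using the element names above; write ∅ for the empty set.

open subsets of A: ∅, {SE}, {NE}, {SE, NE}, {W, SE}, {W, SE, NE}; so int(A) = {W, SE, NE}

{W, SE, NE}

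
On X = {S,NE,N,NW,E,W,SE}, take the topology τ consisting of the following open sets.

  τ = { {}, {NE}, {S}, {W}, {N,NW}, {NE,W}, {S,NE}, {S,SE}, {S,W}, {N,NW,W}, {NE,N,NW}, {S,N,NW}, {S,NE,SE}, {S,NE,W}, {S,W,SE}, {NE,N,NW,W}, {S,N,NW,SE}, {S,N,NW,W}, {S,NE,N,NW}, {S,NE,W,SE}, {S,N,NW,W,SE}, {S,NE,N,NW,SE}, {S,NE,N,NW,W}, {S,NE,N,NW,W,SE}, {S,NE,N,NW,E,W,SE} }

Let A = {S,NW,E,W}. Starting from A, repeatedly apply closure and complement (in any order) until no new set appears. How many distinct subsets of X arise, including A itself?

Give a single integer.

cl via duality: int({NE,N,SE}) = {NE}, so X∖{NE} = {S,N,NW,E,W,SE}
Write k for closure, c for complement:
  1. A     = {S,NW,E,W}
  2. kA    = {S,N,NW,E,W,SE}
  3. cA    = {NE,N,SE}
  4. ckA   = {NE}
  5. kcA   = {NE,N,NW,E,SE}
  6. kckA  = {NE,E}
  7. ckcA  = {S,W}
  8. ckckA = {S,N,NW,W,SE}
  9. kckcA = {S,E,W,SE}
  10. ckckcA = {NE,N,NW}
  11. kckckcA = {NE,N,NW,E}
  12. ckckckcA = {S,W,SE}
applying k or c yields no new set

12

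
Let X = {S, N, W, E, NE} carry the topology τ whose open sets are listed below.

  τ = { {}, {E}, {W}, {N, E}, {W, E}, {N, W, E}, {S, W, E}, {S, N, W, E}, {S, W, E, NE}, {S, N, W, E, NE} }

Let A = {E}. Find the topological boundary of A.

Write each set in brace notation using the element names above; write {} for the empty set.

{S, N, NE}

open subsets of A: {}, {E}; so int(A) = {E}
closure: X∖int(X∖A) = X∖{W} = {S, N, E, NE}
∂A = {S, N, E, NE} minus {E} = {S, N, NE}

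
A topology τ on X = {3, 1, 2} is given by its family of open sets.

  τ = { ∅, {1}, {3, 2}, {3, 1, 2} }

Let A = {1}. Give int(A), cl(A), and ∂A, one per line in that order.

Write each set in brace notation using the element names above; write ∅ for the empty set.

int(A) = {1}
cl(A)  = {1}
∂A     = ∅

interior: largest open inside A is {1} (from ∅, {1})
cl via duality: int({3, 2}) = {3, 2}, so X∖{3, 2} = {1}
cl∖int = ∅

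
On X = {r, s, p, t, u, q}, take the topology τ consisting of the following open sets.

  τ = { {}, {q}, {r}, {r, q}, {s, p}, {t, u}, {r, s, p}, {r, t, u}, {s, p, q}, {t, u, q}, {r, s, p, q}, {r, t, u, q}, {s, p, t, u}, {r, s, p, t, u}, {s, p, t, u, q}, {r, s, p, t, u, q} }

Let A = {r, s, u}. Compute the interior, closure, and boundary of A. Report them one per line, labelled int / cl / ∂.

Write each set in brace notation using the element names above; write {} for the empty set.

int(A) = {r}
cl(A)  = {r, s, p, t, u}
∂A     = {s, p, t, u}

open subsets of A: {}, {r}; so int(A) = {r}
closure: X∖int(X∖A) = X∖{q} = {r, s, p, t, u}
∂A = {r, s, p, t, u} minus {r} = {s, p, t, u}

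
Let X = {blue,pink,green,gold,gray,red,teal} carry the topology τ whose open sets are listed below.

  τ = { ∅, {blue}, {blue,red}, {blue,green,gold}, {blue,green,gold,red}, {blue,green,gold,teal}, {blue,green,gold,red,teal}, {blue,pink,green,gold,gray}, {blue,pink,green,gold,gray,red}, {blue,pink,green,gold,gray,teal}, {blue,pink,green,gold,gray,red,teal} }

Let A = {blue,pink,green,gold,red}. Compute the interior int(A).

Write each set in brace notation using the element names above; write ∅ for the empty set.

open subsets of A: ∅, {blue}, {blue,red}, {blue,green,gold}, {blue,green,gold,red}; so int(A) = {blue,green,gold,red}

{blue,green,gold,red}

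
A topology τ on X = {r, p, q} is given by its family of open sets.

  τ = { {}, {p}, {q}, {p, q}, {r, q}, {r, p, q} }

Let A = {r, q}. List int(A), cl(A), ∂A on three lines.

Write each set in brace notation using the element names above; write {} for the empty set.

interior: largest open inside A is {r, q} (from {}, {q}, {r, q})
cl via duality: int({p}) = {p}, so X∖{p} = {r, q}
cl∖int = {}

int(A) = {r, q}
cl(A)  = {r, q}
∂A     = {}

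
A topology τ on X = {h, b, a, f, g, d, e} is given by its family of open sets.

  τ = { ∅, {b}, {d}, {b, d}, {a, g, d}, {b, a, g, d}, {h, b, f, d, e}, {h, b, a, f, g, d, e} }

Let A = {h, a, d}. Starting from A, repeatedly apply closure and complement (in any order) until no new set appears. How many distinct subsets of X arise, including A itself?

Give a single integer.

closure: X∖int(X∖A) = X∖{b} = {h, a, f, g, d, e}
Let k=closure and c=complement:
  1. A     = {h, a, d}
  2. kA    = {h, a, f, g, d, e}
  3. cA    = {b, f, g, e}
  4. ckA   = {b}
  5. kcA   = {h, b, a, f, g, e}
  6. kckA  = {h, b, f, e}
  7. ckcA  = {d}
  8. ckckA = {a, g, d}
— saturated at 8

8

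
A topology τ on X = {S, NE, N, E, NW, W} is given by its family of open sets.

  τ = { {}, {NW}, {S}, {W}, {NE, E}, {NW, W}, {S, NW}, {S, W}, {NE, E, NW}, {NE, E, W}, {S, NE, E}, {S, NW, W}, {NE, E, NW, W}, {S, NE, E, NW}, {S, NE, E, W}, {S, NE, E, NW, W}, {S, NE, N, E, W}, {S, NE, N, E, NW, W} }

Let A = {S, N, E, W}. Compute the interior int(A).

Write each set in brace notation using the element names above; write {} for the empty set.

{S, W}

interior: largest open inside A is {S, W} (from {}, {S}, {W}, {S, W})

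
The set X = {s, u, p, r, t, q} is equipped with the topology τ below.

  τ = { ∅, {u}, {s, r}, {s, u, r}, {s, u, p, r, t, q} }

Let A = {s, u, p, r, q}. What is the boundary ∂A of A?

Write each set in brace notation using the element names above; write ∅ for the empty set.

opens ⊆ A: ∅, {u}, {s, r}, {s, u, r}; union → int = {s, u, r}
complement {t}; its interior ∅; cl(A) = X∖∅ = {s, u, p, r, t, q}
boundary = {s, u, p, r, t, q} ∖ {s, u, r} = {p, t, q}

{p, t, q}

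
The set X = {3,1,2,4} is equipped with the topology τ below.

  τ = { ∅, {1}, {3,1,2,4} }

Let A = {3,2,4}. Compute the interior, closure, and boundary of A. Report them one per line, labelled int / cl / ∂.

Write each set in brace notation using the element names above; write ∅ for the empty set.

int(A) = ∅
cl(A)  = {3,2,4}
∂A     = {3,2,4}

opens ⊆ A: ∅; union → int = ∅
complement {1}; its interior {1}; cl(A) = X∖{1} = {3,2,4}
boundary = {3,2,4} ∖ ∅ = {3,2,4}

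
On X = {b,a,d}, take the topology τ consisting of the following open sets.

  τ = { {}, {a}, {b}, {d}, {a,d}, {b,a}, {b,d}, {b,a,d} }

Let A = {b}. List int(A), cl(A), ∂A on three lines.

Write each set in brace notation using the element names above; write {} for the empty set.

interior: largest open inside A is {b} (from {}, {b})
cl via duality: int({a,d}) = {a,d}, so X∖{a,d} = {b}
cl∖int = {}

int(A) = {b}
cl(A)  = {b}
∂A     = {}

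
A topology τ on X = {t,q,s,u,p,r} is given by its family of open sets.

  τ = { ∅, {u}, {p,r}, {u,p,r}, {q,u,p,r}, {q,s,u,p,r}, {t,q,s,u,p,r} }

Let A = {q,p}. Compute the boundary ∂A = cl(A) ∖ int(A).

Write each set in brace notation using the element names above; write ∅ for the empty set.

opens ⊆ A: ∅; union → int = ∅
complement {t,s,u,r}; its interior {u}; cl(A) = X∖{u} = {t,q,s,p,r}
boundary = {t,q,s,p,r} ∖ ∅ = {t,q,s,p,r}

{t,q,s,p,r}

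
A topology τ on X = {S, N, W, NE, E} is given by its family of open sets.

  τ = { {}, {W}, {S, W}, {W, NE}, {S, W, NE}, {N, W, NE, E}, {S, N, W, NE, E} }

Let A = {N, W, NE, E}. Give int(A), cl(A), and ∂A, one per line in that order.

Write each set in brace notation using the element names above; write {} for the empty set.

U open, U⊆A: {}, {W}, {W, NE}, {N, W, NE, E}. int(A) = ⋃ = {N, W, NE, E}
X∖A={S}, int(X∖A)={}, hence cl(A)={S, N, W, NE, E}
∂A: remove int from cl → {S}

int(A) = {N, W, NE, E}
cl(A)  = {S, N, W, NE, E}
∂A     = {S}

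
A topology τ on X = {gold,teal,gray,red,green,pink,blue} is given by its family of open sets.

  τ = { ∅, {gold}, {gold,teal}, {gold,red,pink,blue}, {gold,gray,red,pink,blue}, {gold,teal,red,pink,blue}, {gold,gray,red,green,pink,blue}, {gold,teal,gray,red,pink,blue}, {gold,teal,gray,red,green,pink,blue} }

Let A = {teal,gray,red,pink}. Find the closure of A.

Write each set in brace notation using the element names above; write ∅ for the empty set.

{teal,gray,red,green,pink,blue}

closure: X∖int(X∖A) = X∖{gold} = {teal,gray,red,green,pink,blue}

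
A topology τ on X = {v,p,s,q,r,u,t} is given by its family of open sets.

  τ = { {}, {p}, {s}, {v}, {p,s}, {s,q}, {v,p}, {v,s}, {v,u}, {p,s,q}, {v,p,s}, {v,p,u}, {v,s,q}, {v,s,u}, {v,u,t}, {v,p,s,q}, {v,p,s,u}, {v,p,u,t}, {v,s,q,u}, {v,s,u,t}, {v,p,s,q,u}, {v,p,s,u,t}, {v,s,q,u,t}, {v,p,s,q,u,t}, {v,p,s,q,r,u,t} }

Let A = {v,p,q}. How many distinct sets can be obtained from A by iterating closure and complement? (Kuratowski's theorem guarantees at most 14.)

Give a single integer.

X∖A={s,r,u,t}, int(X∖A)={s}, hence cl(A)={v,p,q,r,u,t}
Orbit (k=closure, c=complement):
  1. A     = {v,p,q}
  2. kA    = {v,p,q,r,u,t}
  3. cA    = {s,r,u,t}
  4. ckA   = {s}
  5. kcA   = {s,q,r,u,t}
  6. kckA  = {s,q,r}
  7. ckcA  = {v,p}
  8. ckckA = {v,p,u,t}
  9. kckcA = {v,p,r,u,t}
  10. ckckcA = {s,q}
(closed under both — stop)

10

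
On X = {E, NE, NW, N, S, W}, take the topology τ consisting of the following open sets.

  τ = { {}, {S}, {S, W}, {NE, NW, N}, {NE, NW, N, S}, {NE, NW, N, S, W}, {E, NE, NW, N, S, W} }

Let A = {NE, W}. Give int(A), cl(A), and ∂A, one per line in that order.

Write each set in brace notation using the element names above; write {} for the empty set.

opens ⊆ A: {}; union → int = {}
complement {E, NW, N, S}; its interior {S}; cl(A) = X∖{S} = {E, NE, NW, N, W}
boundary = {E, NE, NW, N, W} ∖ {} = {E, NE, NW, N, W}

int(A) = {}
cl(A)  = {E, NE, NW, N, W}
∂A     = {E, NE, NW, N, W}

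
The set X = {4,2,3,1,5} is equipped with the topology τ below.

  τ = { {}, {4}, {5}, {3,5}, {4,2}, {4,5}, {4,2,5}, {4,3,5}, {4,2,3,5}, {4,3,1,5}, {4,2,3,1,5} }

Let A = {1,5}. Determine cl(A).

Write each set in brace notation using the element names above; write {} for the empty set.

closure: X∖int(X∖A) = X∖{4,2} = {3,1,5}

{3,1,5}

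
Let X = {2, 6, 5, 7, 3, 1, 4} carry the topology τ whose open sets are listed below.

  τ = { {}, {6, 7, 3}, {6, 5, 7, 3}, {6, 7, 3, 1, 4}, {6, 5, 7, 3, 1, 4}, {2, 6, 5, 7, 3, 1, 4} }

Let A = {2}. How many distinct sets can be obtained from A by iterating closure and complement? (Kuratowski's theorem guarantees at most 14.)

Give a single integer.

cl via duality: int({6, 5, 7, 3, 1, 4}) = {6, 5, 7, 3, 1, 4}, so X∖{6, 5, 7, 3, 1, 4} = {2}
Write k for closure, c for complement:
  1. A     = {2}
  2. cA    = {6, 5, 7, 3, 1, 4}
  3. kcA   = {2, 6, 5, 7, 3, 1, 4}
  4. ckcA  = {}
applying k or c yields no new set

4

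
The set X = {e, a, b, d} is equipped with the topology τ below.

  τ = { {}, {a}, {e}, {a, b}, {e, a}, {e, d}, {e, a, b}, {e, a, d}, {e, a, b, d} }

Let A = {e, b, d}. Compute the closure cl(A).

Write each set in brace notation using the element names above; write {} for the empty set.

complement {a}; its interior {a}; cl(A) = X∖{a} = {e, b, d}

{e, b, d}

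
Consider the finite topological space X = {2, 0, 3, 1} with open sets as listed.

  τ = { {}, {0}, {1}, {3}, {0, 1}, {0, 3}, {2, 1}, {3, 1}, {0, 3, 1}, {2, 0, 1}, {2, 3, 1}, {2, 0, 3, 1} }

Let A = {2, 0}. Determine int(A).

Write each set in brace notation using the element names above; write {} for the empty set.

{0}

interior: largest open inside A is {0} (from {}, {0})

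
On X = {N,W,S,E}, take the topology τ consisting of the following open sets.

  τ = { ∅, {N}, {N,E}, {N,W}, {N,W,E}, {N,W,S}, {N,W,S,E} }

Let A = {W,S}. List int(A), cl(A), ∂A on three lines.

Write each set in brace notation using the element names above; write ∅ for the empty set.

int(A) = ∅
cl(A)  = {W,S}
∂A     = {W,S}

interior: largest open inside A is ∅ (from ∅)
cl via duality: int({N,E}) = {N,E}, so X∖{N,E} = {W,S}
cl∖int = {W,S}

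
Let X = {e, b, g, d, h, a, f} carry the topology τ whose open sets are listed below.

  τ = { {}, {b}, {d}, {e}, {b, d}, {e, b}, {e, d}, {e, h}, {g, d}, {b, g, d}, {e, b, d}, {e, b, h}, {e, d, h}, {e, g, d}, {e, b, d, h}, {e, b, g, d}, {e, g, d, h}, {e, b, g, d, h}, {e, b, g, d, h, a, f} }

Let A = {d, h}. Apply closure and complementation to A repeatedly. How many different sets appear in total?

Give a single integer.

10

complement {e, b, g, a, f}; its interior {e, b}; cl(A) = X∖{e, b} = {g, d, h, a, f}
With k = closure, c = complement:
  1. A     = {d, h}
  2. kA    = {g, d, h, a, f}
  3. cA    = {e, b, g, a, f}
  4. ckA   = {e, b}
  5. kcA   = {e, b, g, h, a, f}
  6. kckA  = {e, b, h, a, f}
  7. ckcA  = {d}
  8. ckckA = {g, d}
  9. kckcA = {g, d, a, f}
  10. ckckcA = {e, b, h}
k, c of each give nothing new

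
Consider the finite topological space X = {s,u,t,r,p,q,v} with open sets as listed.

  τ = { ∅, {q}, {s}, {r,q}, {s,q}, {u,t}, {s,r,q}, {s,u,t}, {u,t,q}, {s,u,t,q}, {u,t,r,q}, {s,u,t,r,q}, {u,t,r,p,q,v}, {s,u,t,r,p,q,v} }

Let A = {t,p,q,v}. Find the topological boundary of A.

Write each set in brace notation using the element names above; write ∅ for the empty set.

{u,t,r,p,v}

opens ⊆ A: ∅, {q}; union → int = {q}
complement {s,u,r}; its interior {s}; cl(A) = X∖{s} = {u,t,r,p,q,v}
boundary = {u,t,r,p,q,v} ∖ {q} = {u,t,r,p,v}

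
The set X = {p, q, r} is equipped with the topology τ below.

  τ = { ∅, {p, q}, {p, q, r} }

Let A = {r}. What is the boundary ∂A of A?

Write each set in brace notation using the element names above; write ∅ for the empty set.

interior: largest open inside A is ∅ (from ∅)
cl via duality: int({p, q}) = {p, q}, so X∖{p, q} = {r}
cl∖int = {r}

{r}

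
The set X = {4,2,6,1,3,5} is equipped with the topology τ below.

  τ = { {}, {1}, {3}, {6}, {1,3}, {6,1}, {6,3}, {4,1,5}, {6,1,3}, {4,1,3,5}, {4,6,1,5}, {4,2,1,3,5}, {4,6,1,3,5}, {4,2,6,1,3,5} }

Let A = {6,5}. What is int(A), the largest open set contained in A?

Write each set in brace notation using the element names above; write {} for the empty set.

{6}

U open, U⊆A: {}, {6}. int(A) = ⋃ = {6}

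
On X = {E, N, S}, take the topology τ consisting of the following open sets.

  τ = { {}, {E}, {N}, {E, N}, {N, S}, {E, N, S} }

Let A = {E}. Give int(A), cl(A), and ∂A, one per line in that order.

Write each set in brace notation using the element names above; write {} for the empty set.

int(A) = {E}
cl(A)  = {E}
∂A     = {}

opens ⊆ A: {}, {E}; union → int = {E}
complement {N, S}; its interior {N, S}; cl(A) = X∖{N, S} = {E}
boundary = {E} ∖ {E} = {}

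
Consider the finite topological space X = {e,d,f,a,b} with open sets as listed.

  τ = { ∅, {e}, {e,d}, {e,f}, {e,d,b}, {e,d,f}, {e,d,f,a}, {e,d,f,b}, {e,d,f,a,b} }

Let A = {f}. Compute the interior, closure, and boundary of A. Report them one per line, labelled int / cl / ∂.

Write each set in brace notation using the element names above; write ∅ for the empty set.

int(A) = ∅
cl(A)  = {f,a}
∂A     = {f,a}

opens ⊆ A: ∅; union → int = ∅
complement {e,d,a,b}; its interior {e,d,b}; cl(A) = X∖{e,d,b} = {f,a}
boundary = {f,a} ∖ ∅ = {f,a}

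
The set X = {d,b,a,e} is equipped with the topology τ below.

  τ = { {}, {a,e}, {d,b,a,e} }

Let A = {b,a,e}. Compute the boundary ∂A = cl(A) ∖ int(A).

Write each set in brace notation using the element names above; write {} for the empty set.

interior: largest open inside A is {a,e} (from {}, {a,e})
cl via duality: int({d}) = {}, so X∖{} = {d,b,a,e}
cl∖int = {d,b}

{d,b}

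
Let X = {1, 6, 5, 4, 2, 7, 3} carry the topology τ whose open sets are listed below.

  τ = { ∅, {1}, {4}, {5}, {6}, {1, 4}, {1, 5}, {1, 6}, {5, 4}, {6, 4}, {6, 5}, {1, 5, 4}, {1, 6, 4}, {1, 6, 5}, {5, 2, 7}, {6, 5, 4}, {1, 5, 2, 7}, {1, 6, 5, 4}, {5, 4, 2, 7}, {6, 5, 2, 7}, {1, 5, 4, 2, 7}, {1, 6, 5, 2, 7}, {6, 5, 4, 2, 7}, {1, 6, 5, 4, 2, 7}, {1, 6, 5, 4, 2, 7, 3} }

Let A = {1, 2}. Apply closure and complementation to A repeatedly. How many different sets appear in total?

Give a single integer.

X∖A={6, 5, 4, 7, 3}, int(X∖A)={6, 5, 4}, hence cl(A)={1, 2, 7, 3}
Orbit (k=closure, c=complement):
  1. A     = {1, 2}
  2. kA    = {1, 2, 7, 3}
  3. cA    = {6, 5, 4, 7, 3}
  4. ckA   = {6, 5, 4}
  5. kcA   = {6, 5, 4, 2, 7, 3}
  6. ckcA  = {1}
  7. kckcA = {1, 3}
  8. ckckcA = {6, 5, 4, 2, 7}
(closed under both — stop)

8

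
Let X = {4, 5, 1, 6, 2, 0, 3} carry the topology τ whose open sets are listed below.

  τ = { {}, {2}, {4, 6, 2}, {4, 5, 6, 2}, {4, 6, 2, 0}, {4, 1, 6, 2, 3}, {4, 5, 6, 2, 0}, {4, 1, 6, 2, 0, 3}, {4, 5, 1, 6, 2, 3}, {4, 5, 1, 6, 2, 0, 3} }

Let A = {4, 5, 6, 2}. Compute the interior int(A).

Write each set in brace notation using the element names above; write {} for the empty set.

U open, U⊆A: {}, {2}, {4, 6, 2}, {4, 5, 6, 2}. int(A) = ⋃ = {4, 5, 6, 2}

{4, 5, 6, 2}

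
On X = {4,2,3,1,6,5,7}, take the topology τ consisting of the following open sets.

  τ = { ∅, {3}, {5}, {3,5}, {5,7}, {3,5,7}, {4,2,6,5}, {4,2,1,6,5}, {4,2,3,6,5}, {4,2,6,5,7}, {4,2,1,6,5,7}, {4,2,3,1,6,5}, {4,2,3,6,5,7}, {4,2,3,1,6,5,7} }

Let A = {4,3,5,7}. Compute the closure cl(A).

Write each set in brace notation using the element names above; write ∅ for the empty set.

{4,2,3,1,6,5,7}

cl via duality: int({2,1,6}) = ∅, so X∖∅ = {4,2,3,1,6,5,7}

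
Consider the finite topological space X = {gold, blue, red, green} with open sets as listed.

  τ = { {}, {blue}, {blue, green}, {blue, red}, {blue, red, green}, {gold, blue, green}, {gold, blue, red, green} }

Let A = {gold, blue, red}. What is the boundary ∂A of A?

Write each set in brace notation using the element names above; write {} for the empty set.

open subsets of A: {}, {blue}, {blue, red}; so int(A) = {blue, red}
closure: X∖int(X∖A) = X∖{} = {gold, blue, red, green}
∂A = {gold, blue, red, green} minus {blue, red} = {gold, green}

{gold, green}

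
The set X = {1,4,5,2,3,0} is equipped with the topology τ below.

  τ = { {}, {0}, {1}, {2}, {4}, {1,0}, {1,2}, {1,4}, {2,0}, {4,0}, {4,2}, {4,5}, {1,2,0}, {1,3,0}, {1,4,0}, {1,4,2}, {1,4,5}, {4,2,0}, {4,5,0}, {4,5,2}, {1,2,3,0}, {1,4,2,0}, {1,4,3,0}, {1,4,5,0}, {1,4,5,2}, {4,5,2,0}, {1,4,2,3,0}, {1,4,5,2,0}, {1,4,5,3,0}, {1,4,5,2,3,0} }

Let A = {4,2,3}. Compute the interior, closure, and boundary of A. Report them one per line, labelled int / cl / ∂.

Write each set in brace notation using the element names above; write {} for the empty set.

int(A) = {4,2}
cl(A)  = {4,5,2,3}
∂A     = {5,3}

opens ⊆ A: {}, {4}, {2}, {4,2}; union → int = {4,2}
complement {1,5,0}; its interior {1,0}; cl(A) = X∖{1,0} = {4,5,2,3}
boundary = {4,5,2,3} ∖ {4,2} = {5,3}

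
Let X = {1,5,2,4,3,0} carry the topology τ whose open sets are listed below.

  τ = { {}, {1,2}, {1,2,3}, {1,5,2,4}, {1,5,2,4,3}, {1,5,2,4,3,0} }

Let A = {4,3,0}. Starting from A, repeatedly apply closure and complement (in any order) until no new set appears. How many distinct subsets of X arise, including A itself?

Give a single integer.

6

complement {1,5,2}; its interior {1,2}; cl(A) = X∖{1,2} = {5,4,3,0}
With k = closure, c = complement:
  1. A     = {4,3,0}
  2. kA    = {5,4,3,0}
  3. cA    = {1,5,2}
  4. ckA   = {1,2}
  5. kcA   = {1,5,2,4,3,0}
  6. ckcA  = {}
k, c of each give nothing new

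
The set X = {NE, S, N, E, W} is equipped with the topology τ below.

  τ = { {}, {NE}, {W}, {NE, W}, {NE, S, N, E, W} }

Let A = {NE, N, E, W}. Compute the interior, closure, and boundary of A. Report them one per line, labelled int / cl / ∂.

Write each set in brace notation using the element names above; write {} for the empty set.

opens ⊆ A: {}, {NE}, {W}, {NE, W}; union → int = {NE, W}
complement {S}; its interior {}; cl(A) = X∖{} = {NE, S, N, E, W}
boundary = {NE, S, N, E, W} ∖ {NE, W} = {S, N, E}

int(A) = {NE, W}
cl(A)  = {NE, S, N, E, W}
∂A     = {S, N, E}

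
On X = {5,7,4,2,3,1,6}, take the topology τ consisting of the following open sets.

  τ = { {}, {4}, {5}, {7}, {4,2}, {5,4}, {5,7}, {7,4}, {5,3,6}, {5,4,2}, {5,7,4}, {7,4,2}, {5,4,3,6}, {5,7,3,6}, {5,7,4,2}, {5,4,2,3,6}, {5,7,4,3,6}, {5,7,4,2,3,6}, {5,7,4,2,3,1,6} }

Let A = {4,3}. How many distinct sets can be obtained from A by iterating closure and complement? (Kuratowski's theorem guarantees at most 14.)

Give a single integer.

10

complement {5,7,2,1,6}; its interior {5,7}; cl(A) = X∖{5,7} = {4,2,3,1,6}
With k = closure, c = complement:
  1. A     = {4,3}
  2. kA    = {4,2,3,1,6}
  3. cA    = {5,7,2,1,6}
  4. ckA   = {5,7}
  5. kcA   = {5,7,2,3,1,6}
  6. kckA  = {5,7,3,1,6}
  7. ckcA  = {4}
  8. ckckA = {4,2}
  9. kckcA = {4,2,1}
  10. ckckcA = {5,7,3,6}
k, c of each give nothing new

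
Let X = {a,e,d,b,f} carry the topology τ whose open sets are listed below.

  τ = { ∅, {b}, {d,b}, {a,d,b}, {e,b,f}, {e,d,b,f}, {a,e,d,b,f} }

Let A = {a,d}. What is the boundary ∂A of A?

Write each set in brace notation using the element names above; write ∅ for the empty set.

opens ⊆ A: ∅; union → int = ∅
complement {e,b,f}; its interior {e,b,f}; cl(A) = X∖{e,b,f} = {a,d}
boundary = {a,d} ∖ ∅ = {a,d}

{a,d}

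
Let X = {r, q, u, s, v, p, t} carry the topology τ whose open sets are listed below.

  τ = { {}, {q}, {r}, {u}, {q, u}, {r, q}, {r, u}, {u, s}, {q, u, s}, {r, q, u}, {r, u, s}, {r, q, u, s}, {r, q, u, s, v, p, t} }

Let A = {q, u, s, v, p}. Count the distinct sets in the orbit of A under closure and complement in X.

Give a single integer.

6

closure: X∖int(X∖A) = X∖{r} = {q, u, s, v, p, t}
Let k=closure and c=complement:
  1. A     = {q, u, s, v, p}
  2. kA    = {q, u, s, v, p, t}
  3. cA    = {r, t}
  4. ckA   = {r}
  5. kcA   = {r, v, p, t}
  6. ckcA  = {q, u, s}
— saturated at 6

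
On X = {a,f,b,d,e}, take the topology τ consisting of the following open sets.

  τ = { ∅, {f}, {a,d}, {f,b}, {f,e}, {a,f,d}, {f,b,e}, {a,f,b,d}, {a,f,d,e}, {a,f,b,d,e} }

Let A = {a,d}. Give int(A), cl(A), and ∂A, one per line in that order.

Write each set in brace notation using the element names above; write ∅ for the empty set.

open subsets of A: ∅, {a,d}; so int(A) = {a,d}
closure: X∖int(X∖A) = X∖{f,b,e} = {a,d}
∂A = {a,d} minus {a,d} = ∅

int(A) = {a,d}
cl(A)  = {a,d}
∂A     = ∅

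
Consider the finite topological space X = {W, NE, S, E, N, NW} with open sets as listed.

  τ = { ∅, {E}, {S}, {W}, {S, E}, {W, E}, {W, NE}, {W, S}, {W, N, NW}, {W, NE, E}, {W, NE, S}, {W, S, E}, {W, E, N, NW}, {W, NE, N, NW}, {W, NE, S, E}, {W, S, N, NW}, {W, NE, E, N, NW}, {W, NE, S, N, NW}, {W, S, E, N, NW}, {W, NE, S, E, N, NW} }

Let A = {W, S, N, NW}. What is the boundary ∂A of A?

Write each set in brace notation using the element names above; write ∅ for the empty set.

{NE}

open subsets of A: ∅, {S}, {W}, {W, S}, {W, N, NW}, {W, S, N, NW}; so int(A) = {W, S, N, NW}
closure: X∖int(X∖A) = X∖{E} = {W, NE, S, N, NW}
∂A = {W, NE, S, N, NW} minus {W, S, N, NW} = {NE}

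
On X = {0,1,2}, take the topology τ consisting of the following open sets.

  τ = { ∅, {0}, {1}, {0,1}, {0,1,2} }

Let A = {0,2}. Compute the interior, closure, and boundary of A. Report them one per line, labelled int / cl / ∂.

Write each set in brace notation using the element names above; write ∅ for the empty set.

int(A) = {0}
cl(A)  = {0,2}
∂A     = {2}

U open, U⊆A: ∅, {0}. int(A) = ⋃ = {0}
X∖A={1}, int(X∖A)={1}, hence cl(A)={0,2}
∂A: remove int from cl → {2}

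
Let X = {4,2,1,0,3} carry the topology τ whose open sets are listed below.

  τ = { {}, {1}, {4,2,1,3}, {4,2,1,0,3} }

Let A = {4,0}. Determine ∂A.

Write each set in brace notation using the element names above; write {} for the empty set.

{4,2,0,3}

opens ⊆ A: {}; union → int = {}
complement {2,1,3}; its interior {1}; cl(A) = X∖{1} = {4,2,0,3}
boundary = {4,2,0,3} ∖ {} = {4,2,0,3}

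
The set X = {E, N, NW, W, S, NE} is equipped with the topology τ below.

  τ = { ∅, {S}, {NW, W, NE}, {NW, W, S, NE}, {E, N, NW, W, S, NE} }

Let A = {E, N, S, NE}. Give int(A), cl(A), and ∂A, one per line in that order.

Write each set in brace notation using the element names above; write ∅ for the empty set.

int(A) = {S}
cl(A)  = {E, N, NW, W, S, NE}
∂A     = {E, N, NW, W, NE}

interior: largest open inside A is {S} (from ∅, {S})
cl via duality: int({NW, W}) = ∅, so X∖∅ = {E, N, NW, W, S, NE}
cl∖int = {E, N, NW, W, NE}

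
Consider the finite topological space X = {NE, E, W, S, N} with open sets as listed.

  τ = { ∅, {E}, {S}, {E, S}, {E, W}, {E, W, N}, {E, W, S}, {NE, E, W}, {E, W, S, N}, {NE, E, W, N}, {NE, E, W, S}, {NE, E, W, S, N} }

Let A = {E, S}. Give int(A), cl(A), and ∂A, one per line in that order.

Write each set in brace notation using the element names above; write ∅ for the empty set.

int(A) = {E, S}
cl(A)  = {NE, E, W, S, N}
∂A     = {NE, W, N}

open subsets of A: ∅, {S}, {E}, {E, S}; so int(A) = {E, S}
closure: X∖int(X∖A) = X∖∅ = {NE, E, W, S, N}
∂A = {NE, E, W, S, N} minus {E, S} = {NE, W, N}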